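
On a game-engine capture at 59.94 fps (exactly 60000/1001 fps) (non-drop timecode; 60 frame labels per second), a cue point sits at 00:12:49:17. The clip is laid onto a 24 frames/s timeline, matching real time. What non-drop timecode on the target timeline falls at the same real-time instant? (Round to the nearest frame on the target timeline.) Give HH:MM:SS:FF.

00:12:50:01

Source frame index: (0×3600 + 12×60 + 49) × 60 + 17 = 46157.
Real time: 46157 / (60000/1001) = 46203157/60000 s.
Target frame: (46203157/60000) × (24) = 46203157/2500 ≈ 18481.263 → 18481.
At 24 labels/s: frame 18481 → 00:12:50:01.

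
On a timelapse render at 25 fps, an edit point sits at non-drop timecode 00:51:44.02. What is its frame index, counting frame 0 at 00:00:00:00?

Total seconds to the label: (0 × 3600 + 51 × 60 + 44) = 3104.
Frame index = 3104 × 25 + 2 = 77602.

frame 77602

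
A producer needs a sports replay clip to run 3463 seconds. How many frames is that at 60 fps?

207780 frames

Frames = 3463 × 60 = 207780.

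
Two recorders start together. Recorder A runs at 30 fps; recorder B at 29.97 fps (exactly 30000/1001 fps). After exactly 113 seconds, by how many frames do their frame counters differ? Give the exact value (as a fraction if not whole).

A emits 30 × 113 = 3390 frames; B emits 30000/1001 × 113 = 3390000/1001.
Difference = 3390/1001 frames (≈ 3.3866); B is behind A.

3390/1001 frames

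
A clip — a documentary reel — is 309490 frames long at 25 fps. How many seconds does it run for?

12379.6 seconds

Running time = 309490 / (25) = 12379.6 s.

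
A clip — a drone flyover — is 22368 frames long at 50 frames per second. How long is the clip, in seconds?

Running time = 22368 / (50) = 447.36 s.

447.36 seconds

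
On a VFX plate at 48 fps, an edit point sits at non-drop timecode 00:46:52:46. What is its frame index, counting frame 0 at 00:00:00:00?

135022

Total seconds to the label: (0 × 3600 + 46 × 60 + 52) = 2812.
Frame index = 2812 × 48 + 46 = 135022.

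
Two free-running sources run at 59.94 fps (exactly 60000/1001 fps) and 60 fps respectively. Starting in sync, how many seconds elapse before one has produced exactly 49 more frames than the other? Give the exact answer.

49049/60 seconds

The gap grows by |60 − 60000/1001| = 60/1001 frames per second.
Time for a 49-frame gap: 49 ÷ (60/1001) = 49049/60 s.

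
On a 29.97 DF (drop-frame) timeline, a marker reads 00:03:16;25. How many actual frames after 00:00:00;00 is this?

Complete 10-minute blocks: 0, each 17982 frames → 0.
Remaining 3 whole minutes in the current block: 1800 + 2 × 1798 = 5396 frames.
Within the current minute: 16 × 30 + 25 − 2 = 503 (labels ;00/;01 skipped at this minute). Total = 0 + 5396 + 503 = 5899.

5899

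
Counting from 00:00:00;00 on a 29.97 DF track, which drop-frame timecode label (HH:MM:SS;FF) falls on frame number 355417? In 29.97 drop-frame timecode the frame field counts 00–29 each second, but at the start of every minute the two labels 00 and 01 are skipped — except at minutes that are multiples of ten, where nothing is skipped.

03:17:39;03

Ten DF minutes hold 17982 frames, so frame 355417 lies in block 19 (frames 341658–359639) with 13759 frames into that block.
The block's first minute is 1800 frames and the rest 1798 each; 13759 frames reaches minute 7, so 19 × 18 + 7 × 2 = 356 labels have been skipped so far.
Adding those back, label number 355417 + 356 = 355773 at 30 labels/s is 11859 s + 3 f = 3 h 17 min 39 s frame 3, i.e. 03:17:39;03.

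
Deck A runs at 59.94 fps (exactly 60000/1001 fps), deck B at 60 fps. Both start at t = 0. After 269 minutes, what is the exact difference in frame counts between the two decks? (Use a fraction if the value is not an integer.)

269 min = 16140 s.
A emits 60000/1001 × 16140 = 968400000/1001 frames; B emits 60 × 16140 = 968400.
Difference = 968400/1001 frames (≈ 967.4326); B is ahead of A.

968400/1001 frames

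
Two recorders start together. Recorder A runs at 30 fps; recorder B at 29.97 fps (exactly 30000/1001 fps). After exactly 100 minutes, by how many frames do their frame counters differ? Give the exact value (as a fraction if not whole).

100 min = 6000 s.
A emits 30 × 6000 = 180000 frames; B emits 30000/1001 × 6000 = 180000000/1001.
Difference = 180000/1001 frames (≈ 179.8202); B is behind A.

180000/1001 frames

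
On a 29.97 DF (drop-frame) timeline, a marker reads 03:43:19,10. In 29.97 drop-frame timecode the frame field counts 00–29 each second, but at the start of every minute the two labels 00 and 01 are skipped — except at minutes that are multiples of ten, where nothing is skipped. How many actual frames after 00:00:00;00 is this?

Complete 10-minute blocks: 22, each 17982 frames → 395604.
Remaining 3 whole minutes in the current block: 1800 + 2 × 1798 = 5396 frames.
Within the current minute: 19 × 30 + 10 − 2 = 578 (labels ;00/;01 skipped at this minute). Total = 395604 + 5396 + 578 = 401578.

401578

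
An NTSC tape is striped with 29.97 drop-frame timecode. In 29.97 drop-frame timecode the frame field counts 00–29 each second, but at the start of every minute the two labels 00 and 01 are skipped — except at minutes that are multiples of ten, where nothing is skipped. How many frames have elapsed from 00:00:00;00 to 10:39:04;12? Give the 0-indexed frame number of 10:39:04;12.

As if non-drop at 30 labels/s: (10 × 3600 + 39 × 60 + 4) × 30 + 12 = 1150332.
Minute boundaries passed: 639; those not divisible by 10: 639 − 63 = 576; dropped labels = 2 × 576 = 1152.
Actual frame index = 1150332 − 1152 = 1149180.

1149180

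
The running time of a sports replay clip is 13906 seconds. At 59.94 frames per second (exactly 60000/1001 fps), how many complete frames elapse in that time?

Frames = 13906 × 60000/1001 = 834360000/1001 ≈ 833526.4735.
Complete frames: 833526.

833526 frames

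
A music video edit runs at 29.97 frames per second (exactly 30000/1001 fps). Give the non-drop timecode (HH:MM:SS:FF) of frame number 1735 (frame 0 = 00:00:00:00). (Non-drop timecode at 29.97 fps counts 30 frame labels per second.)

1735 ÷ 30 = 57 full seconds, remainder 25 frames.
57 s = 0 h 0 min 57 s.
Timecode: 00:00:57:25.

00:00:57:25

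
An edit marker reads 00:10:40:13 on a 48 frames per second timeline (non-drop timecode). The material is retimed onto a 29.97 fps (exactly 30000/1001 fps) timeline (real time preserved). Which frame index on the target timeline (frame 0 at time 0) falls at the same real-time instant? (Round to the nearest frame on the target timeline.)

Source frame index: (0×3600 + 10×60 + 40) × 48 + 13 = 30733.
Real time: 30733 / (48) = 30733/48 s.
Target frame: (30733/48) × (30000/1001) = 19208125/1001 ≈ 19188.936 → 19189.

frame 19189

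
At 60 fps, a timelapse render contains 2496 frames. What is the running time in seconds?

Running time = 2496 / (60) = 41.6 s.

41.6 seconds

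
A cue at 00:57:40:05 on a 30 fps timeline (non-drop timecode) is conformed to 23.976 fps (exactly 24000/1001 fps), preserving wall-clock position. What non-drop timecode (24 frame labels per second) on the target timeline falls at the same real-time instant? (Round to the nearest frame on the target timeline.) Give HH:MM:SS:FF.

00:57:36:17

Source frame index: (0×3600 + 57×60 + 40) × 30 + 5 = 103805.
Real time: 103805 / (30) = 20761/6 s.
Target frame: (20761/6) × (24000/1001) = 6388000/77 ≈ 82961.039 → 82961.
At 24 labels/s: frame 82961 → 00:57:36:17.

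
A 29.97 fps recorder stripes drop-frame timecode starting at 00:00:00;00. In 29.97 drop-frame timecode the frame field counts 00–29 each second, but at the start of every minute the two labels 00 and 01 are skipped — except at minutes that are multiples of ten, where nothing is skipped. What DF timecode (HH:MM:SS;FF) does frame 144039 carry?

01:20:06;03

Ten DF minutes hold 17982 frames, so frame 144039 lies in block 8 (frames 143856–161837) with 183 frames into that block.
The block's first minute is 1800 frames and the rest 1798 each; 183 frames reaches minute 0, so 8 × 18 + 0 × 2 = 144 labels have been skipped so far.
Adding those back, label number 144039 + 144 = 144183 at 30 labels/s is 4806 s + 3 f = 1 h 20 min 6 s frame 3, i.e. 01:20:06;03.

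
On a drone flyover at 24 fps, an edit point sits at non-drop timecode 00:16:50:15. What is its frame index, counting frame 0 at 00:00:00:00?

24255

Total seconds to the label: (0 × 3600 + 16 × 60 + 50) = 1010.
Frame index = 1010 × 24 + 15 = 24255.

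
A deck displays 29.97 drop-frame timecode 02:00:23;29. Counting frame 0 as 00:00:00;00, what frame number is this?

Complete 10-minute blocks: 12, each 17982 frames → 215784.
Remaining 0 whole minutes in the current block: 0 frames.
Within the current minute: 23 × 30 + 29 = 719. Total = 215784 + 0 + 719 = 216503.

216503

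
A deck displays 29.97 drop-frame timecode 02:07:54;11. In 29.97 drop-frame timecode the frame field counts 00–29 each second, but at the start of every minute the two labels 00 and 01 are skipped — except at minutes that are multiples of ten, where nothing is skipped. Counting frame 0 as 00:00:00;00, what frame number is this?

Complete 10-minute blocks: 12, each 17982 frames → 215784.
Remaining 7 whole minutes in the current block: 1800 + 6 × 1798 = 12588 frames.
Within the current minute: 54 × 30 + 11 − 2 = 1629 (labels ;00/;01 skipped at this minute). Total = 215784 + 12588 + 1629 = 230001.

230001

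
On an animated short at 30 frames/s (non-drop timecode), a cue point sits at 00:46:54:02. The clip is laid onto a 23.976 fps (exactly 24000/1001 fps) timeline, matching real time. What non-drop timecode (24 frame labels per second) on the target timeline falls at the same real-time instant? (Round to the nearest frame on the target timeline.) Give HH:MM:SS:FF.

00:46:51:06

Source frame index: (0×3600 + 46×60 + 54) × 30 + 2 = 84422.
Real time: 84422 / (30) = 42211/15 s.
Target frame: (42211/15) × (24000/1001) = 5195200/77 ≈ 67470.130 → 67470.
At 24 labels/s: frame 67470 → 00:46:51:06.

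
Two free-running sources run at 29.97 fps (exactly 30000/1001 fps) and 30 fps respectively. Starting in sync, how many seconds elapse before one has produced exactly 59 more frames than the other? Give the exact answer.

The gap grows by |30 − 30000/1001| = 30/1001 frames per second.
Time for a 59-frame gap: 59 ÷ (30/1001) = 59059/30 s.

59059/30 seconds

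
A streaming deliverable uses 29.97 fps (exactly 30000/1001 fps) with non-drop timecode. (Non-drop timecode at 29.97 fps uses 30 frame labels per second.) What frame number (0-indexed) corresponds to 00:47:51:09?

86139

Total seconds to the label: (0 × 3600 + 47 × 60 + 51) = 2871.
Frame index = 2871 × 30 + 9 = 86139.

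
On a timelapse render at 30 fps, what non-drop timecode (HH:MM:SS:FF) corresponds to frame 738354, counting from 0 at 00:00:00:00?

06:50:11:24

738354 ÷ 30 = 24611 full seconds, remainder 24 frames.
24611 s = 6 h 50 min 11 s.
Timecode: 06:50:11:24.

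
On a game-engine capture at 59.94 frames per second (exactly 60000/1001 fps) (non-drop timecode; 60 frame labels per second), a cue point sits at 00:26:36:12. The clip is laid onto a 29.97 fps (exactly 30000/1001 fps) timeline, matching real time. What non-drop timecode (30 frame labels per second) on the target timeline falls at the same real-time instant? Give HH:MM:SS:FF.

00:26:36:06

Source frame index: (0×3600 + 26×60 + 36) × 60 + 12 = 95772.
Real time: 95772 / (60000/1001) = 7988981/5000 s.
Target frame: (7988981/5000) × (30000/1001) = 47886.
At 30 labels/s: frame 47886 → 00:26:36:06.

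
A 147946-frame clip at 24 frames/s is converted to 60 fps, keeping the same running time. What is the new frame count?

Frames at target rate = 147946 × (60) / (24) = 369865.

369865 frames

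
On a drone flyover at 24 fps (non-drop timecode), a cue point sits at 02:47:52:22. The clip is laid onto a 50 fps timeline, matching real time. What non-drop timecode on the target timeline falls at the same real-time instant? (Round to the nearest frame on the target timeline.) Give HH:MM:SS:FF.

02:47:52:46

Source frame index: (2×3600 + 47×60 + 52) × 24 + 22 = 241750.
Real time: 241750 / (24) = 120875/12 s.
Target frame: (120875/12) × (50) = 3021875/6 ≈ 503645.833 → 503646.
At 50 labels/s: frame 503646 → 02:47:52:46.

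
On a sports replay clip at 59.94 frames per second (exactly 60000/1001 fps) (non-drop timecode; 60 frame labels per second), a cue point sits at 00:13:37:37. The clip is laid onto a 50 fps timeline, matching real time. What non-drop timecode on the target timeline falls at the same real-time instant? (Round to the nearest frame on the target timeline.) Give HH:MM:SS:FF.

00:13:38:22

Source frame index: (0×3600 + 13×60 + 37) × 60 + 37 = 49057.
Real time: 49057 / (60000/1001) = 49106057/60000 s.
Target frame: (49106057/60000) × (50) = 49106057/1200 ≈ 40921.714 → 40922.
At 50 labels/s: frame 40922 → 00:13:38:22.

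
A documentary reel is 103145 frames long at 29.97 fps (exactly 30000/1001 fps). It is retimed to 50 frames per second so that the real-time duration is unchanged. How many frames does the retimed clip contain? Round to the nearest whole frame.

172080 frames

Frames at target rate = 103145 × (50) / (30000/1001) = 20649629/120 ≈ 172080.242.
Nearest whole frame: 172080.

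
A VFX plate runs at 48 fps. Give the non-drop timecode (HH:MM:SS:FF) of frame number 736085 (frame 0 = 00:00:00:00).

736085 ÷ 48 = 15335 full seconds, remainder 5 frames.
15335 s = 4 h 15 min 35 s.
Timecode: 04:15:35:05.

04:15:35:05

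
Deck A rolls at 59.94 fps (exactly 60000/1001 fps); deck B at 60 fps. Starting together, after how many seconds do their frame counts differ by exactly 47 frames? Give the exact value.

The gap grows by |60 − 60000/1001| = 60/1001 frames per second.
Time for a 47-frame gap: 47 ÷ (60/1001) = 47047/60 s.

47047/60 seconds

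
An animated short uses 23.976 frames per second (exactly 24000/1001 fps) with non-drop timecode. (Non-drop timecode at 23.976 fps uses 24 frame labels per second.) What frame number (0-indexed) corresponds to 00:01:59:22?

Total seconds to the label: (0 × 3600 + 1 × 60 + 59) = 119.
Frame index = 119 × 24 + 22 = 2878.

2878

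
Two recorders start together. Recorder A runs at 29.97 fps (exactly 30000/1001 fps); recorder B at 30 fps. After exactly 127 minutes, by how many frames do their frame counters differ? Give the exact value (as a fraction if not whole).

228600/1001 frames

127 min = 7620 s.
A emits 30000/1001 × 7620 = 228600000/1001 frames; B emits 30 × 7620 = 228600.
Difference = 228600/1001 frames (≈ 228.3716); B is ahead of A.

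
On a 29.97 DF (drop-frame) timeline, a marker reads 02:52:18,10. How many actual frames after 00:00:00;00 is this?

As if non-drop at 30 labels/s: (2 × 3600 + 52 × 60 + 18) × 30 + 10 = 310150.
Minute boundaries passed: 172; those not divisible by 10: 172 − 17 = 155; dropped labels = 2 × 155 = 310.
Actual frame index = 310150 − 310 = 309840.

309840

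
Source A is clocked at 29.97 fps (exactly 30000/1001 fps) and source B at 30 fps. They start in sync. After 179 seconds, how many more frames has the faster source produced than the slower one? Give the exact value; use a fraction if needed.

5370/1001 frames

A emits 30000/1001 × 179 = 5370000/1001 frames; B emits 30 × 179 = 5370.
Difference = 5370/1001 frames (≈ 5.3646); B is ahead of A.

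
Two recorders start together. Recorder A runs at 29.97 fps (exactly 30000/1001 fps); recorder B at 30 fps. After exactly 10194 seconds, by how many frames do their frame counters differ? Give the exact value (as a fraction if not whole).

305820/1001 frames

A emits 30000/1001 × 10194 = 305820000/1001 frames; B emits 30 × 10194 = 305820.
Difference = 305820/1001 frames (≈ 305.5145); B is ahead of A.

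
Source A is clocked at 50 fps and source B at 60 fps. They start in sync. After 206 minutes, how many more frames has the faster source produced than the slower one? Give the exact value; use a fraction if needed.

206 min = 12360 s.
A emits 50 × 12360 = 618000 frames; B emits 60 × 12360 = 741600.
Difference = 123600 frames; B is ahead of A.

123600 frames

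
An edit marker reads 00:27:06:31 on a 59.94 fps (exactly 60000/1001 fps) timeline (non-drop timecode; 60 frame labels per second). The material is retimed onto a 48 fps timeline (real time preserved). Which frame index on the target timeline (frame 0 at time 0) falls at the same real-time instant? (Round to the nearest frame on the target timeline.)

Source frame index: (0×3600 + 27×60 + 6) × 60 + 31 = 97591.
Real time: 97591 / (60000/1001) = 97688591/60000 s.
Target frame: (97688591/60000) × (48) = 97688591/1250 ≈ 78150.873 → 78151.

frame 78151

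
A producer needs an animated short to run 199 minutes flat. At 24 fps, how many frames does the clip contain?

199 min = 11940 s.
Frames = 11940 × 24 = 286560.

286560 frames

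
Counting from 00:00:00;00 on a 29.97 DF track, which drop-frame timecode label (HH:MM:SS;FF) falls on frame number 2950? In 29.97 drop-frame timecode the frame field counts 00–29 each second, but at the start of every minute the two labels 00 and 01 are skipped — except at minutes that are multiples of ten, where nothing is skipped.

Ten DF minutes hold 17982 frames, so frame 2950 lies in block 0 (frames 0–17981) with 2950 frames into that block.
The block's first minute is 1800 frames and the rest 1798 each; 2950 frames reaches minute 1, so 0 × 18 + 1 × 2 = 2 labels have been skipped so far.
Adding those back, label number 2950 + 2 = 2952 at 30 labels/s is 98 s + 12 f = 0 h 1 min 38 s frame 12, i.e. 00:01:38;12.

00:01:38;12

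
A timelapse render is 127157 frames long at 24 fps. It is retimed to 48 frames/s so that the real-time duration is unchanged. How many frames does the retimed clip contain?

Target frames = source frames × (target rate / source rate) = 127157 × (48)/(24) = 127157 × 2 = 254314.

254314 frames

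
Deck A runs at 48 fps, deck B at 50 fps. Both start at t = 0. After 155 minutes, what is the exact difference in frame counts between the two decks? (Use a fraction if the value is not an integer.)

155 min = 9300 s.
A emits 48 × 9300 = 446400 frames; B emits 50 × 9300 = 465000.
Difference = 18600 frames; B is ahead of A.

18600 frames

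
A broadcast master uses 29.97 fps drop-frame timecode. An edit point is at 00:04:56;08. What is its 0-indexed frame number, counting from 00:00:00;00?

8880

As if non-drop at 30 labels/s: (0 × 3600 + 4 × 60 + 56) × 30 + 8 = 8888.
Minute boundaries passed: 4; those not divisible by 10: 4 − 0 = 4; dropped labels = 2 × 4 = 8.
Actual frame index = 8888 − 8 = 8880.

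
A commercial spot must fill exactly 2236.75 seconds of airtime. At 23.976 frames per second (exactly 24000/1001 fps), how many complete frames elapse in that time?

Frames = 2236.75 × 24000/1001 = 53682000/1001 ≈ 53628.3716.
Complete frames: 53628.

53628 frames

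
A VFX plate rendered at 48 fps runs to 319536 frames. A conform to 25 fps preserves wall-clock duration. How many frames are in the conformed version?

166425 frames

Target frames = source frames × (target rate / source rate) = 319536 × (25)/(48) = 319536 × 25/48 = 166425.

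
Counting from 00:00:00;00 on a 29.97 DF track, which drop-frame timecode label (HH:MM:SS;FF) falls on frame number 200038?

01:51:14;18

Each 10-minute DF block holds 10 × 60 × 30 − 9 × 2 = 17982 frames. 200038 ÷ 17982 → 11 full blocks, remainder 2236.
Within the partial block the first minute is 1800 frames and each further minute 1798, so 1 further minute boundary passed. Total skipped labels = 18 × 11 + 2 × 1 = 200.
Non-drop label index = 200038 + 200 = 200238; at 30 labels/s that is 01:51:14:18, i.e. DF 01:51:14;18.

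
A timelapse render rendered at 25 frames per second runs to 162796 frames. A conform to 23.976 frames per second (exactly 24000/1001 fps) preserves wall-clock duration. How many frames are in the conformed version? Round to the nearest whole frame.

Frames at target rate = 162796 × (24000/1001) / (25) = 156284160/1001 ≈ 156128.032.
Nearest whole frame: 156128.

156128 frames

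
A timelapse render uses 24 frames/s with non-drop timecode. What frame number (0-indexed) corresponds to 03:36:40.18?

Total seconds to the label: (3 × 3600 + 36 × 60 + 40) = 13000.
Frame index = 13000 × 24 + 18 = 312018.

frame 312018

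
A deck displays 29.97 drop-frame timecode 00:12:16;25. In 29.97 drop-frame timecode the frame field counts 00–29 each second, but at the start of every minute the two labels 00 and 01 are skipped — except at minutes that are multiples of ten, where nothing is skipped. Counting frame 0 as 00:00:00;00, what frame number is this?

22083

Complete 10-minute blocks: 1, each 17982 frames → 17982.
Remaining 2 whole minutes in the current block: 1800 + 1 × 1798 = 3598 frames.
Within the current minute: 16 × 30 + 25 − 2 = 503 (labels ;00/;01 skipped at this minute). Total = 17982 + 3598 + 503 = 22083.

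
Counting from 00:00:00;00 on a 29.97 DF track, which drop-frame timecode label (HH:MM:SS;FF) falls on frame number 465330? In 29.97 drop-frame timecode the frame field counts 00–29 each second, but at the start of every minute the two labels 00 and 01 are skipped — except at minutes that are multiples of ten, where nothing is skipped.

Each 10-minute DF block holds 10 × 60 × 30 − 9 × 2 = 17982 frames. 465330 ÷ 17982 → 25 full blocks, remainder 15780.
Within the partial block the first minute is 1800 frames and each further minute 1798, so 8 further minute boundaries passed. Total skipped labels = 18 × 25 + 2 × 8 = 466.
Non-drop label index = 465330 + 466 = 465796; at 30 labels/s that is 04:18:46:16, i.e. DF 04:18:46;16.

04:18:46;16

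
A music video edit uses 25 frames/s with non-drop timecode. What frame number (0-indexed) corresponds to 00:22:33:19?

frame 33844

Total seconds to the label: (0 × 3600 + 22 × 60 + 33) = 1353.
Frame index = 1353 × 25 + 19 = 33844.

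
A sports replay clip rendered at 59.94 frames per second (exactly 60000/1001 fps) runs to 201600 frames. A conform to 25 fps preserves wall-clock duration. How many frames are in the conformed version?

Target frames = source frames × (target rate / source rate) = 201600 × (25)/(60000/1001) = 201600 × 1001/2400 = 84084.

84084 frames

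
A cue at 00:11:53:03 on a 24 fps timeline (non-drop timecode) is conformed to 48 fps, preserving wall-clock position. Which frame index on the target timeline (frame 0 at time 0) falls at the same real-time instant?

Source frame index: (0×3600 + 11×60 + 53) × 24 + 3 = 17115.
Real time: 17115 / (24) = 5705/8 s.
Target frame: (5705/8) × (48) = 34230.

frame 34230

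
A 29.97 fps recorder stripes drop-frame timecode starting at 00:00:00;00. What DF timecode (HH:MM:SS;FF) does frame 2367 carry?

Each 10-minute DF block holds 10 × 60 × 30 − 9 × 2 = 17982 frames. 2367 ÷ 17982 → 0 full blocks, remainder 2367.
Within the partial block the first minute is 1800 frames and each further minute 1798, so 1 further minute boundary passed. Total skipped labels = 18 × 0 + 2 × 1 = 2.
Non-drop label index = 2367 + 2 = 2369; at 30 labels/s that is 00:01:18:29, i.e. DF 00:01:18;29.

00:01:18;29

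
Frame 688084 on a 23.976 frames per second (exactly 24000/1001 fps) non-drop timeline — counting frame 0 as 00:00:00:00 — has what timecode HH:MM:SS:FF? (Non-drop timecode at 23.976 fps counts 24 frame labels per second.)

07:57:50:04

688084 ÷ 24 = 28670 full seconds, remainder 4 frames.
28670 s = 7 h 57 min 50 s.
Timecode: 07:57:50:04.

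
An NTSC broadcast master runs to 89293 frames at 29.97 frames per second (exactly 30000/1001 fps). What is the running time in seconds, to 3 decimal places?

Running time = 89293 × 1001/30000 = 89382293/30000 s ≈ 2979.410 s.

2979.410 seconds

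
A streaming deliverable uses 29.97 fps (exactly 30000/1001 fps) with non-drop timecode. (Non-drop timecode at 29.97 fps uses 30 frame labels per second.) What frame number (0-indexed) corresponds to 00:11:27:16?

20626

Total seconds to the label: (0 × 3600 + 11 × 60 + 27) = 687.
Frame index = 687 × 30 + 16 = 20626.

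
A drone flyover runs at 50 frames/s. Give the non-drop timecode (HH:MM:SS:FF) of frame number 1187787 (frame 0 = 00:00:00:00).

1187787 ÷ 50 = 23755 full seconds, remainder 37 frames.
23755 s = 6 h 35 min 55 s.
Timecode: 06:35:55:37.

06:35:55:37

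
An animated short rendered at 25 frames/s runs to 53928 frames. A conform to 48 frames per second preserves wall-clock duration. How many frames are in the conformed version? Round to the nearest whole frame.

103542 frames

Frames at target rate = 53928 × (48) / (25) = 2588544/25 ≈ 103541.760.
Nearest whole frame: 103542.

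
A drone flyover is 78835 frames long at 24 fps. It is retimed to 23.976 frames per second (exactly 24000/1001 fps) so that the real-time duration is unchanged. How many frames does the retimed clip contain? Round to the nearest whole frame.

78756 frames

Frames at target rate = 78835 × (24000/1001) / (24) = 78835000/1001 ≈ 78756.244.
Nearest whole frame: 78756.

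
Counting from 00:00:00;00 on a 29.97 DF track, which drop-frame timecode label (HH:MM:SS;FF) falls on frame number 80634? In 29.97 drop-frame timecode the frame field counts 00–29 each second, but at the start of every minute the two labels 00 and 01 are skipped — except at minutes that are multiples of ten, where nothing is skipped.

00:44:50;14

Each 10-minute DF block holds 10 × 60 × 30 − 9 × 2 = 17982 frames. 80634 ÷ 17982 → 4 full blocks, remainder 8706.
Within the partial block the first minute is 1800 frames and each further minute 1798, so 4 further minute boundaries passed. Total skipped labels = 18 × 4 + 2 × 4 = 80.
Non-drop label index = 80634 + 80 = 80714; at 30 labels/s that is 00:44:50:14, i.e. DF 00:44:50;14.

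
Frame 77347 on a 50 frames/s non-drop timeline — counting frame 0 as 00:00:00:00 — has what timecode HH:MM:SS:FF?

77347 ÷ 50 = 1546 full seconds, remainder 47 frames.
1546 s = 0 h 25 min 46 s.
Timecode: 00:25:46:47.

00:25:46:47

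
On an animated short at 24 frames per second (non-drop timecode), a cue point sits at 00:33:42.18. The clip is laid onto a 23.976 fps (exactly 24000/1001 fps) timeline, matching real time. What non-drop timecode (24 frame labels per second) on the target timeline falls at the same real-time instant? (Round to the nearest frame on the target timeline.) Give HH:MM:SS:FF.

Source frame index: (0×3600 + 33×60 + 42) × 24 + 18 = 48546.
Real time: 48546 / (24) = 8091/4 s.
Target frame: (8091/4) × (24000/1001) = 48546000/1001 ≈ 48497.502 → 48498.
At 24 labels/s: frame 48498 → 00:33:40:18.

00:33:40:18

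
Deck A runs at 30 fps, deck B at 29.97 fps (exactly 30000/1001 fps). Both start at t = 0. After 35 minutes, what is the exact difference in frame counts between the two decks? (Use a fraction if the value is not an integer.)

35 min = 2100 s.
A emits 30 × 2100 = 63000 frames; B emits 30000/1001 × 2100 = 9000000/143.
Difference = 9000/143 frames (≈ 62.9371); B is behind A.

9000/143 frames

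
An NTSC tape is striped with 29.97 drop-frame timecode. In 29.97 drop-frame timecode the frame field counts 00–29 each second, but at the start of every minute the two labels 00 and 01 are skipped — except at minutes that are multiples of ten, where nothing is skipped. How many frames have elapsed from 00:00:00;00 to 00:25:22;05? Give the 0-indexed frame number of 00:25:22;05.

Complete 10-minute blocks: 2, each 17982 frames → 35964.
Remaining 5 whole minutes in the current block: 1800 + 4 × 1798 = 8992 frames.
Within the current minute: 22 × 30 + 5 − 2 = 663 (labels ;00/;01 skipped at this minute). Total = 35964 + 8992 + 663 = 45619.

45619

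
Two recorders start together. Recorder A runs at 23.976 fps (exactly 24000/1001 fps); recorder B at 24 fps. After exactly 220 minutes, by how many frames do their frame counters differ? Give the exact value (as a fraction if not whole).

28800/91 frames

220 min = 13200 s.
A emits 24000/1001 × 13200 = 28800000/91 frames; B emits 24 × 13200 = 316800.
Difference = 28800/91 frames (≈ 316.4835); B is ahead of A.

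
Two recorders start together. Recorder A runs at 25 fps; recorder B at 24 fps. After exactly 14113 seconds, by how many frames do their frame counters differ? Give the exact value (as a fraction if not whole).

A emits 25 × 14113 = 352825 frames; B emits 24 × 14113 = 338712.
Difference = 14113 frames; B is behind A.

14113 frames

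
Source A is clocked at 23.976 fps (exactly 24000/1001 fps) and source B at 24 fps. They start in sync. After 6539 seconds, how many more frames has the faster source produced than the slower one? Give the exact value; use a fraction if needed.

12072/77 frames

A emits 24000/1001 × 6539 = 12072000/77 frames; B emits 24 × 6539 = 156936.
Difference = 12072/77 frames (≈ 156.7792); B is ahead of A.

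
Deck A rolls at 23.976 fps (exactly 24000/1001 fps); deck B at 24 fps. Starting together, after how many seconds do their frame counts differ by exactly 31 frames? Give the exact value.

The gap grows by |24 − 24000/1001| = 24/1001 frames per second.
Time for a 31-frame gap: 31 ÷ (24/1001) = 31031/24 s.

31031/24 seconds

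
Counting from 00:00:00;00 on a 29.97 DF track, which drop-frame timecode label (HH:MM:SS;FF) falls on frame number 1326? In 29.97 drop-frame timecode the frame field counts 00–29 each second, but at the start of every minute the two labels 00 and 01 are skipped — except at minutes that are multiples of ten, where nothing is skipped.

00:00:44;06

Ten DF minutes hold 17982 frames, so frame 1326 lies in block 0 (frames 0–17981) with 1326 frames into that block.
The block's first minute is 1800 frames and the rest 1798 each; 1326 frames reaches minute 0, so 0 × 18 + 0 × 2 = 0 labels have been skipped so far.
Adding those back, label number 1326 + 0 = 1326 at 30 labels/s is 44 s + 6 f = 0 h 0 min 44 s frame 6, i.e. 00:00:44;06.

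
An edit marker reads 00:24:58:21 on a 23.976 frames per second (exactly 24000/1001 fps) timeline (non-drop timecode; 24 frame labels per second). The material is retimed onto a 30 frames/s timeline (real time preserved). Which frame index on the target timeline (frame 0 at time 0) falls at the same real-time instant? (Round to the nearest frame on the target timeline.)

Source frame index: (0×3600 + 24×60 + 58) × 24 + 21 = 35973.
Real time: 35973 / (24000/1001) = 12002991/8000 s.
Target frame: (12002991/8000) × (30) = 36008973/800 ≈ 45011.216 → 45011.

frame 45011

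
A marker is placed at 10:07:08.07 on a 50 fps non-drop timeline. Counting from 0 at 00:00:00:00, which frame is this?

frame 1821407

Total seconds to the label: (10 × 3600 + 7 × 60 + 8) = 36428.
Frame index = 36428 × 50 + 7 = 1821407.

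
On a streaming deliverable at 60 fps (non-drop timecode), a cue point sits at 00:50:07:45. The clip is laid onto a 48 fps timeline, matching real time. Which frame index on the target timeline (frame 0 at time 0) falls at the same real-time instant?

frame 144372

Source frame index: (0×3600 + 50×60 + 7) × 60 + 45 = 180465.
Real time: 180465 / (60) = 12031/4 s.
Target frame: (12031/4) × (48) = 144372.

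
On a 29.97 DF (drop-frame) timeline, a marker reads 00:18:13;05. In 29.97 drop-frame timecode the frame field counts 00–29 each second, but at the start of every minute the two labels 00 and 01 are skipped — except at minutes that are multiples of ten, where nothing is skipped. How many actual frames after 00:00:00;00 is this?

Complete 10-minute blocks: 1, each 17982 frames → 17982.
Remaining 8 whole minutes in the current block: 1800 + 7 × 1798 = 14386 frames.
Within the current minute: 13 × 30 + 5 − 2 = 393 (labels ;00/;01 skipped at this minute). Total = 17982 + 14386 + 393 = 32761.

32761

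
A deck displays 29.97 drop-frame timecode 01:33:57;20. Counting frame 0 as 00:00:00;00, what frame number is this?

168962

As if non-drop at 30 labels/s: (1 × 3600 + 33 × 60 + 57) × 30 + 20 = 169130.
Minute boundaries passed: 93; those not divisible by 10: 93 − 9 = 84; dropped labels = 2 × 84 = 168.
Actual frame index = 169130 − 168 = 168962.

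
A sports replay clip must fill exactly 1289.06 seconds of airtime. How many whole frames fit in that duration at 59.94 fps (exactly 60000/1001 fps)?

77266 frames

Frames = 1289.06 × 60000/1001 = 77343600/1001 ≈ 77266.3337.
Complete frames: 77266.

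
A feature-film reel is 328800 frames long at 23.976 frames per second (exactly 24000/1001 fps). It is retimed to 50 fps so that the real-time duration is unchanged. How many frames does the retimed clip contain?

Target frames = source frames × (target rate / source rate) = 328800 × (50)/(24000/1001) = 328800 × 1001/480 = 685685.

685685 frames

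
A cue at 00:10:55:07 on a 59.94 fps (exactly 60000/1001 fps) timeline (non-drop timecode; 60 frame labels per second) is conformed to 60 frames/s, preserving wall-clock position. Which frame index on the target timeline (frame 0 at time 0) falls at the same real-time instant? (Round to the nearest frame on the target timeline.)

frame 39346

Source frame index: (0×3600 + 10×60 + 55) × 60 + 7 = 39307.
Real time: 39307 / (60000/1001) = 39346307/60000 s.
Target frame: (39346307/60000) × (60) = 39346307/1000 ≈ 39346.307 → 39346.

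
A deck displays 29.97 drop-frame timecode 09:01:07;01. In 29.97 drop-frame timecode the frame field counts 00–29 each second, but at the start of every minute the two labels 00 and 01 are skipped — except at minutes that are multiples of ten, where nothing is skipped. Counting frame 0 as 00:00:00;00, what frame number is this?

Complete 10-minute blocks: 54, each 17982 frames → 971028.
Remaining 1 whole minute in the current block: 1800 + 0 × 1798 = 1800 frames.
Within the current minute: 7 × 30 + 1 − 2 = 209 (labels ;00/;01 skipped at this minute). Total = 971028 + 1800 + 209 = 973037.

973037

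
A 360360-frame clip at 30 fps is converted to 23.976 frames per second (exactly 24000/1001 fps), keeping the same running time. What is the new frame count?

Target frames = source frames × (target rate / source rate) = 360360 × (24000/1001)/(30) = 360360 × 800/1001 = 288000.

288000 frames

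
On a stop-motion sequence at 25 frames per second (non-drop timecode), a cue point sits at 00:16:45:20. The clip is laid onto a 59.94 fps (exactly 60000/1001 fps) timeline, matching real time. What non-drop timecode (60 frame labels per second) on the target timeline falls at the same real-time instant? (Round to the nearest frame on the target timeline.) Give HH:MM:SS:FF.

00:16:44:48

Source frame index: (0×3600 + 16×60 + 45) × 25 + 20 = 25145.
Real time: 25145 / (25) = 5029/5 s.
Target frame: (5029/5) × (60000/1001) = 60348000/1001 ≈ 60287.712 → 60288.
At 60 labels/s: frame 60288 → 00:16:44:48.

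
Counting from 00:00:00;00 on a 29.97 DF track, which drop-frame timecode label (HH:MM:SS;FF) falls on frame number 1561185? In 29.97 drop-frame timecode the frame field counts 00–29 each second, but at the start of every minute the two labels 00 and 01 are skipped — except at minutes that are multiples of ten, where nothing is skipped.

Ten DF minutes hold 17982 frames, so frame 1561185 lies in block 86 (frames 1546452–1564433) with 14733 frames into that block.
The block's first minute is 1800 frames and the rest 1798 each; 14733 frames reaches minute 8, so 86 × 18 + 8 × 2 = 1564 labels have been skipped so far.
Adding those back, label number 1561185 + 1564 = 1562749 at 30 labels/s is 52091 s + 19 f = 14 h 28 min 11 s frame 19, i.e. 14:28:11;19.

14:28:11;19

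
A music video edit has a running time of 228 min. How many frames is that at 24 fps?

328320 frames

228 min = 13680 s.
Frames = 13680 × 24 = 328320.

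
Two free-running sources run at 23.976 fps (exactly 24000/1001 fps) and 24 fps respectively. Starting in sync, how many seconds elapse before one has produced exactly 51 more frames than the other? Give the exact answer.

The gap grows by |24 − 24000/1001| = 24/1001 frames per second.
Time for a 51-frame gap: 51 ÷ (24/1001) = 2127.125 s.

2127.125 seconds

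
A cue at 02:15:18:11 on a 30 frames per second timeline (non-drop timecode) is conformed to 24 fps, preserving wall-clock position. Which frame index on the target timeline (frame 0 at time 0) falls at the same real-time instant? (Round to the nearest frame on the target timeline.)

frame 194841

Source frame index: (2×3600 + 15×60 + 18) × 30 + 11 = 243551.
Real time: 243551 / (30) = 243551/30 s.
Target frame: (243551/30) × (24) = 974204/5 ≈ 194840.800 → 194841.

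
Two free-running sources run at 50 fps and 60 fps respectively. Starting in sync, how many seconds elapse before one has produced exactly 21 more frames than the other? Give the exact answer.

The gap grows by |60 − 50| = 10 frames per second.
Time for a 21-frame gap: 21 ÷ (10) = 2.1 s.

2.1 seconds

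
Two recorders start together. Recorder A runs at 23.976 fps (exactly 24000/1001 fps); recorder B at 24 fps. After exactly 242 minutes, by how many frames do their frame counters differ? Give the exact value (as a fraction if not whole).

242 min = 14520 s.
A emits 24000/1001 × 14520 = 31680000/91 frames; B emits 24 × 14520 = 348480.
Difference = 31680/91 frames (≈ 348.1319); B is ahead of A.

31680/91 frames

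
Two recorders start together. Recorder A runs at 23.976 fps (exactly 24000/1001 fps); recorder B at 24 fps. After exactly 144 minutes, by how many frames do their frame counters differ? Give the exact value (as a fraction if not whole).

144 min = 8640 s.
A emits 24000/1001 × 8640 = 207360000/1001 frames; B emits 24 × 8640 = 207360.
Difference = 207360/1001 frames (≈ 207.1528); B is ahead of A.

207360/1001 frames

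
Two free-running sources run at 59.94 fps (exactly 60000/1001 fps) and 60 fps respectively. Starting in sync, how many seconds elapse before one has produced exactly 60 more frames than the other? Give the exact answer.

The gap grows by |60 − 60000/1001| = 60/1001 frames per second.
Time for a 60-frame gap: 60 ÷ (60/1001) = 1001 s.

1001 seconds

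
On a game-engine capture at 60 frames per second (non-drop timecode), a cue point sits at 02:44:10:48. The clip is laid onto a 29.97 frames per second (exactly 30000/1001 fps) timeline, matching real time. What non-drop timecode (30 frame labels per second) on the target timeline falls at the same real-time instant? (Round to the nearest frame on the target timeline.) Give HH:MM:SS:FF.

Source frame index: (2×3600 + 44×60 + 10) × 60 + 48 = 591048.
Real time: 591048 / (60) = 49254/5 s.
Target frame: (49254/5) × (30000/1001) = 295524000/1001 ≈ 295228.771 → 295229.
At 30 labels/s: frame 295229 → 02:44:00:29.

02:44:00:29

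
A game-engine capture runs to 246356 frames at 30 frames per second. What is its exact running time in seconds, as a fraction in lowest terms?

123178/15 seconds

Running time = 246356 ÷ (30) = 246356 × 1/30 = 123178/15 s.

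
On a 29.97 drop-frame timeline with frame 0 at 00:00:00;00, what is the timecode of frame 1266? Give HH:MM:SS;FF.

00:00:42;06

Ten DF minutes hold 17982 frames, so frame 1266 lies in block 0 (frames 0–17981) with 1266 frames into that block.
The block's first minute is 1800 frames and the rest 1798 each; 1266 frames reaches minute 0, so 0 × 18 + 0 × 2 = 0 labels have been skipped so far.
Adding those back, label number 1266 + 0 = 1266 at 30 labels/s is 42 s + 6 f = 0 h 0 min 42 s frame 6, i.e. 00:00:42;06.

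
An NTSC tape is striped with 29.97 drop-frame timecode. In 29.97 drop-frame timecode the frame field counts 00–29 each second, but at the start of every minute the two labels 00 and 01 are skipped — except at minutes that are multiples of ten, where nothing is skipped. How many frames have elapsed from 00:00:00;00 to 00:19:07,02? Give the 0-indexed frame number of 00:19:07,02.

Complete 10-minute blocks: 1, each 17982 frames → 17982.
Remaining 9 whole minutes in the current block: 1800 + 8 × 1798 = 16184 frames.
Within the current minute: 7 × 30 + 2 − 2 = 210 (labels ;00/;01 skipped at this minute). Total = 17982 + 16184 + 210 = 34376.

34376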